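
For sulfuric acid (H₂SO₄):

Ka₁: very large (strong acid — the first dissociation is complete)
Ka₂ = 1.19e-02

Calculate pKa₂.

pKa₂ = -log(Ka₂) = -log(1.19e-02) = 1.92.

pK_{a2} = 1.92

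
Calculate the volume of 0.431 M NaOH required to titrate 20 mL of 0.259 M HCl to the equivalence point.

At equivalence: moles acid = moles base. moles HCl = 0.259 × 20/1000 = 0.00518 mol. V_base = moles / 0.431 × 1000 = 12.0 mL.

V_{base} = 12.0 mL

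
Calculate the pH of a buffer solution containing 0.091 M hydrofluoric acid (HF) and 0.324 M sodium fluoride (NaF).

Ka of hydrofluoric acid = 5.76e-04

pKa = -log(5.76e-04) = 3.24. pH = pKa + log([A⁻]/[HA]) = 3.24 + log(0.324/0.091)

pH = 3.79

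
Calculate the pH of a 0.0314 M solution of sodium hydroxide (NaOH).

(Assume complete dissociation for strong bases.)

[OH⁻] = 0.0314 M for strong base. pOH = -log[OH⁻] = 1.50, pH = 14 - pOH

pH = 12.50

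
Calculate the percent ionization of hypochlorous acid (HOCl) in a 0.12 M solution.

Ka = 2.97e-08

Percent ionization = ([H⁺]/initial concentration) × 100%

Using Ka equilibrium: x² + Ka×x - Ka×C = 0. Solving: [H⁺] = 5.9684e-05. Percent = (5.9684e-05/0.12) × 100

Percent ionization = 0.0497%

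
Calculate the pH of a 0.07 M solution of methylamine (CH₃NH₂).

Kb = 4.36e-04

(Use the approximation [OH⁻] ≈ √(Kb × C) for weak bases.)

[OH⁻] = √(Kb × C) = √(4.36e-04 × 0.07) = 5.5245e-03. pOH = 2.26, pH = 14 - pOH

pH = 11.74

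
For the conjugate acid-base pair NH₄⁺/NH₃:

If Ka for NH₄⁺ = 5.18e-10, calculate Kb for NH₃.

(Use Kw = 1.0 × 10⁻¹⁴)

For a conjugate pair Ka × Kb = Kw, so Kb = Kw/Ka = 1.0 × 10⁻¹⁴ / 5.18e-10 = 1.93e-05.

K_b = 1.93e-05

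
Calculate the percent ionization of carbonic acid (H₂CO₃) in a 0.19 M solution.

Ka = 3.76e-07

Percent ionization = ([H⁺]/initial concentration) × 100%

Using Ka equilibrium: x² + Ka×x - Ka×C = 0. Solving: [H⁺] = 2.6709e-04. Percent = (2.6709e-04/0.19) × 100

Percent ionization = 0.141%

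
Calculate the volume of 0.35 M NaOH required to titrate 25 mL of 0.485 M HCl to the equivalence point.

At equivalence: moles acid = moles base. moles HCl = 0.485 × 25/1000 = 0.01213 mol. V_base = moles / 0.35 × 1000 = 34.6 mL.

V_{base} = 34.6 mL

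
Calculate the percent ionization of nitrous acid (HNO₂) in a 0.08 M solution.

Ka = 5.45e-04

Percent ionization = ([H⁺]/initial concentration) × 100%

Using Ka equilibrium: x² + Ka×x - Ka×C = 0. Solving: [H⁺] = 6.3362e-03. Percent = (6.3362e-03/0.08) × 100

Percent ionization = 7.92%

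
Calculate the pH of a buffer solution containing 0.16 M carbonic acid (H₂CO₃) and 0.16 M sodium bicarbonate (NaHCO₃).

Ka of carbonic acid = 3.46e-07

pKa = -log(3.46e-07) = 6.46. pH = pKa + log([A⁻]/[HA]) = 6.46 + log(0.16/0.16)

pH = 6.46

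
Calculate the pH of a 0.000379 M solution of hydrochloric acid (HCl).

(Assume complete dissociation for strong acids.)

[H⁺] = 0.000379 M for strong acid. pH = -log[H⁺] = -log(0.000379)

pH = 3.42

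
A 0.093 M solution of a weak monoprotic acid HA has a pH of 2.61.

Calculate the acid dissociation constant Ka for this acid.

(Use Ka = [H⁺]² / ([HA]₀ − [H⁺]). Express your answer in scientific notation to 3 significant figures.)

[H⁺] = 10^(−pH) = 10^(−2.61) = 2.455e-03 M. For HA ⇌ H⁺ + A⁻, Ka = [H⁺][A⁻]/[HA] = [H⁺]² / ([HA]₀ − [H⁺]) = (2.455e-03)² / (0.093 − 2.455e-03) = 6.65e-05.

K_a = 6.65e-05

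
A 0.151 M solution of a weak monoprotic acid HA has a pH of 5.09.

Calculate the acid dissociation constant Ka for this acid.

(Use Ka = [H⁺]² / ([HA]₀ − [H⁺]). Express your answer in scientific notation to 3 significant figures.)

[H⁺] = 10^(−pH) = 10^(−5.09) = 8.128e-06 M. For HA ⇌ H⁺ + A⁻, Ka = [H⁺][A⁻]/[HA] = [H⁺]² / ([HA]₀ − [H⁺]) = (8.128e-06)² / (0.151 − 8.128e-06) = 4.38e-10.

K_a = 4.38e-10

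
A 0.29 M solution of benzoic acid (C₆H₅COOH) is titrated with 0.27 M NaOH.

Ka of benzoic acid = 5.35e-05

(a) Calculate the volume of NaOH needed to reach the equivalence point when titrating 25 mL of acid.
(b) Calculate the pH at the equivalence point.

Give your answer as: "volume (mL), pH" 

moles acid = 0.29 × 25/1000 = 0.00725 mol; V_base = moles/0.27 × 1000 = 26.9 mL. At equivalence only the conjugate base is present: [A⁻] = 0.00725/0.052 = 1.3982e-01 M. Kb = Kw/Ka = 1.87e-10; [OH⁻] = √(Kb × [A⁻]) = 5.1122e-06; pOH = 5.29; pH = 14 - pOH = 8.71.

V = 26.9 mL, pH = 8.71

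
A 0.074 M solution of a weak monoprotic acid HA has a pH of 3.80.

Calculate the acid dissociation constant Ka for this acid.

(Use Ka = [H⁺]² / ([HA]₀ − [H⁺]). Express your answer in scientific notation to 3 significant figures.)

[H⁺] = 10^(−pH) = 10^(−3.80) = 1.585e-04 M. For HA ⇌ H⁺ + A⁻, Ka = [H⁺][A⁻]/[HA] = [H⁺]² / ([HA]₀ − [H⁺]) = (1.585e-04)² / (0.074 − 1.585e-04) = 3.40e-07.

K_a = 3.40e-07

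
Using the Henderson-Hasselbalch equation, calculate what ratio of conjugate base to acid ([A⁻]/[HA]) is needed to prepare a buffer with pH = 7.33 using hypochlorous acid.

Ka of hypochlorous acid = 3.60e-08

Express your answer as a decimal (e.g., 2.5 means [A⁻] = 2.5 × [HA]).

pKa = -log(3.60e-08) = 7.4437. pH = pKa + log([A⁻]/[HA]), so log([A⁻]/[HA]) = pH − pKa = 7.33 − 7.4437 = -0.1137. [A⁻]/[HA] = 10^(-0.1137) = 0.770

[A⁻]/[HA] = 0.770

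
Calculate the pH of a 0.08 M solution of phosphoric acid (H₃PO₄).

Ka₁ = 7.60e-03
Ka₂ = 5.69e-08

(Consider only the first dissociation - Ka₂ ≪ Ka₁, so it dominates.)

First dissociation dominates. From Ka₁ = [H⁺][HA⁻]/[H₂A], x² + Ka₁·x − Ka₁·C = 0 with C = 0.08 M and Ka₁ = 7.60e-03. Solving: [H⁺] = (−Ka₁ + √(Ka₁² + 4·Ka₁·C)) / 2 = 2.1149e-02 M. pH = -log(2.1149e-02) = 1.67.

pH = 1.67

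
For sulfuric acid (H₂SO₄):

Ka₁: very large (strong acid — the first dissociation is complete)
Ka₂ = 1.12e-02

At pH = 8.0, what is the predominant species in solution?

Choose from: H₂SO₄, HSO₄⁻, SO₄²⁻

The first dissociation is complete, so H₂SO₄ itself is never the predominant species in water; pKa₂ = -log(1.12e-02) = 1.95. For a polyprotic acid the predominant species crosses at each pKa: below pKa_n the protonated form dominates, above it the deprotonated form does. At pH = 8.0, the predominant species is SO₄²⁻.

SO₄²⁻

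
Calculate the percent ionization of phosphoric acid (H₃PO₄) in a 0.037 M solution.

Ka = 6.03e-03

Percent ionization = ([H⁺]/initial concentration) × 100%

Using Ka equilibrium: x² + Ka×x - Ka×C = 0. Solving: [H⁺] = 1.2223e-02. Percent = (1.2223e-02/0.037) × 100

Percent ionization = 33%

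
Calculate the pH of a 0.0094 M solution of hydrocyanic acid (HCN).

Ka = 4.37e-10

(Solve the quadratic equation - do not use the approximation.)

x² + Ka×x - Ka×C = 0. Using quadratic formula: [H⁺] = 2.0266e-06

pH = 5.69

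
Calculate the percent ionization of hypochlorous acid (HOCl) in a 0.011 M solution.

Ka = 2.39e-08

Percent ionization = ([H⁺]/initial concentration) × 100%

Using Ka equilibrium: x² + Ka×x - Ka×C = 0. Solving: [H⁺] = 1.6202e-05. Percent = (1.6202e-05/0.011) × 100

Percent ionization = 0.147%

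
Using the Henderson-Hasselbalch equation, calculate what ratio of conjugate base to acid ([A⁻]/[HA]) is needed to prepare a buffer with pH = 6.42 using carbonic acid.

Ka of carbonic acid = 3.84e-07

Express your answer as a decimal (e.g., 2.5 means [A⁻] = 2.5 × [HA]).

pKa = -log(3.84e-07) = 6.4157. pH = pKa + log([A⁻]/[HA]), so log([A⁻]/[HA]) = pH − pKa = 6.42 − 6.4157 = 0.0043. [A⁻]/[HA] = 10^(0.0043) = 1.01

[A⁻]/[HA] = 1.01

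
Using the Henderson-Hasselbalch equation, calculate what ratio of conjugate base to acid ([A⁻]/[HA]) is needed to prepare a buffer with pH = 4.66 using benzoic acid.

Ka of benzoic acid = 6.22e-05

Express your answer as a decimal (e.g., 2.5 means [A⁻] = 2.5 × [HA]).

pKa = -log(6.22e-05) = 4.2062. pH = pKa + log([A⁻]/[HA]), so log([A⁻]/[HA]) = pH − pKa = 4.66 − 4.2062 = 0.4538. [A⁻]/[HA] = 10^(0.4538) = 2.84

[A⁻]/[HA] = 2.84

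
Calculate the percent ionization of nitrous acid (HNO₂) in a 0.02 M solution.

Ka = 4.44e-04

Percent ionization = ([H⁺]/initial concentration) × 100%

Using Ka equilibrium: x² + Ka×x - Ka×C = 0. Solving: [H⁺] = 2.7662e-03. Percent = (2.7662e-03/0.02) × 100

Percent ionization = 13.8%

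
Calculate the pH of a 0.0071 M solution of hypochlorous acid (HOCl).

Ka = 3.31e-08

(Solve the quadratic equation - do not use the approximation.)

x² + Ka×x - Ka×C = 0. Using quadratic formula: [H⁺] = 1.5313e-05

pH = 4.81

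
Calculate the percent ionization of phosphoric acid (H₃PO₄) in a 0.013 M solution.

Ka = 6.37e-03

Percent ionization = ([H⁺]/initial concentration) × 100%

Using Ka equilibrium: x² + Ka×x - Ka×C = 0. Solving: [H⁺] = 6.4563e-03. Percent = (6.4563e-03/0.013) × 100

Percent ionization = 49.7%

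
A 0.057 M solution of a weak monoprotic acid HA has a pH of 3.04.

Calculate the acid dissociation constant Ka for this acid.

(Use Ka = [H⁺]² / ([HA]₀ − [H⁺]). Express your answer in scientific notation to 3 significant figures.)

[H⁺] = 10^(−pH) = 10^(−3.04) = 9.120e-04 M. For HA ⇌ H⁺ + A⁻, Ka = [H⁺][A⁻]/[HA] = [H⁺]² / ([HA]₀ − [H⁺]) = (9.120e-04)² / (0.057 − 9.120e-04) = 1.48e-05.

K_a = 1.48e-05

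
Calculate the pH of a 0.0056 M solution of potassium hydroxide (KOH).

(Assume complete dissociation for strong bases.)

[OH⁻] = 0.0056 M for strong base. pOH = -log[OH⁻] = 2.25, pH = 14 - pOH

pH = 11.75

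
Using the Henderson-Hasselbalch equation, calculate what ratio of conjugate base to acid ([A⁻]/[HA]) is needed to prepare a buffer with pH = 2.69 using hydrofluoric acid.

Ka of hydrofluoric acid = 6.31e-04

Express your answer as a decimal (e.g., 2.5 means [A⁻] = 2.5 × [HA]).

pKa = -log(6.31e-04) = 3.2000. pH = pKa + log([A⁻]/[HA]), so log([A⁻]/[HA]) = pH − pKa = 2.69 − 3.2000 = -0.5100. [A⁻]/[HA] = 10^(-0.5100) = 0.309

[A⁻]/[HA] = 0.309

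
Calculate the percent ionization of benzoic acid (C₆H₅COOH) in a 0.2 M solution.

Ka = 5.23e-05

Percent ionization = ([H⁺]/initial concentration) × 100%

Using Ka equilibrium: x² + Ka×x - Ka×C = 0. Solving: [H⁺] = 3.2081e-03. Percent = (3.2081e-03/0.2) × 100

Percent ionization = 1.6%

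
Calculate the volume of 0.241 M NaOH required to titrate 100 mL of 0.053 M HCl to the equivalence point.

At equivalence: moles acid = moles base. moles HCl = 0.053 × 100/1000 = 0.0053 mol. V_base = moles / 0.241 × 1000 = 22.0 mL.

V_{base} = 22.0 mL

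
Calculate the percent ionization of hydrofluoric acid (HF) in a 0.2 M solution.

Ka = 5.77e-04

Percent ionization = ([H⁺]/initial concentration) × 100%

Using Ka equilibrium: x² + Ka×x - Ka×C = 0. Solving: [H⁺] = 1.0458e-02. Percent = (1.0458e-02/0.2) × 100

Percent ionization = 5.23%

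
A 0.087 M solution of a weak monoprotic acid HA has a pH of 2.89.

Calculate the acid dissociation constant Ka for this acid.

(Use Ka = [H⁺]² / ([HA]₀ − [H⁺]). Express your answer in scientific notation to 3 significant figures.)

[H⁺] = 10^(−pH) = 10^(−2.89) = 1.288e-03 M. For HA ⇌ H⁺ + A⁻, Ka = [H⁺][A⁻]/[HA] = [H⁺]² / ([HA]₀ − [H⁺]) = (1.288e-03)² / (0.087 − 1.288e-03) = 1.94e-05.

K_a = 1.94e-05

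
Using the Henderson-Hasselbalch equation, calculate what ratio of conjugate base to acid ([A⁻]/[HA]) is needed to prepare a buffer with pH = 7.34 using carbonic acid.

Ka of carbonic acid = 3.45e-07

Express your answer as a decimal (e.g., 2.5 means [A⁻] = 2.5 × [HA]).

pKa = -log(3.45e-07) = 6.4622. pH = pKa + log([A⁻]/[HA]), so log([A⁻]/[HA]) = pH − pKa = 7.34 − 6.4622 = 0.8778. [A⁻]/[HA] = 10^(0.8778) = 7.55

[A⁻]/[HA] = 7.55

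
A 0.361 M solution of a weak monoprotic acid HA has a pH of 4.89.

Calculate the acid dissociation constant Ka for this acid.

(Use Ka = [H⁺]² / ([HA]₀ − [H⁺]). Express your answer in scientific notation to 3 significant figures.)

[H⁺] = 10^(−pH) = 10^(−4.89) = 1.288e-05 M. For HA ⇌ H⁺ + A⁻, Ka = [H⁺][A⁻]/[HA] = [H⁺]² / ([HA]₀ − [H⁺]) = (1.288e-05)² / (0.361 − 1.288e-05) = 4.60e-10.

K_a = 4.60e-10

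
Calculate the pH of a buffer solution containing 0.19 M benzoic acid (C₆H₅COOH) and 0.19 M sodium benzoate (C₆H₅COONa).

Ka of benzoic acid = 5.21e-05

pKa = -log(5.21e-05) = 4.28. pH = pKa + log([A⁻]/[HA]) = 4.28 + log(0.19/0.19)

pH = 4.28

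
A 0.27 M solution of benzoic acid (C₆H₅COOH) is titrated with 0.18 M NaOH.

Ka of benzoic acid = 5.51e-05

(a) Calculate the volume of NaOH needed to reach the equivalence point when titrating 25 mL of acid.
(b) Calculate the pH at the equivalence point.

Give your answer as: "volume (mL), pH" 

moles acid = 0.27 × 25/1000 = 0.00675 mol; V_base = moles/0.18 × 1000 = 37.5 mL. At equivalence only the conjugate base is present: [A⁻] = 0.00675/0.062 = 1.0800e-01 M. Kb = Kw/Ka = 1.81e-10; [OH⁻] = √(Kb × [A⁻]) = 4.4273e-06; pOH = 5.35; pH = 14 - pOH = 8.65.

V = 37.5 mL, pH = 8.65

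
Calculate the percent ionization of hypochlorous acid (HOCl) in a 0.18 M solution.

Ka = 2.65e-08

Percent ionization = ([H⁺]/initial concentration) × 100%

Using Ka equilibrium: x² + Ka×x - Ka×C = 0. Solving: [H⁺] = 6.9052e-05. Percent = (6.9052e-05/0.18) × 100

Percent ionization = 0.0384%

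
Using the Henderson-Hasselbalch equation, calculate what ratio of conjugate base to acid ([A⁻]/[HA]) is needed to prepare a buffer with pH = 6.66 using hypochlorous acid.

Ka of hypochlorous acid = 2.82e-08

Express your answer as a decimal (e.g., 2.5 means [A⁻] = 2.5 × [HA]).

pKa = -log(2.82e-08) = 7.5498. pH = pKa + log([A⁻]/[HA]), so log([A⁻]/[HA]) = pH − pKa = 6.66 − 7.5498 = -0.8898. [A⁻]/[HA] = 10^(-0.8898) = 0.129

[A⁻]/[HA] = 0.129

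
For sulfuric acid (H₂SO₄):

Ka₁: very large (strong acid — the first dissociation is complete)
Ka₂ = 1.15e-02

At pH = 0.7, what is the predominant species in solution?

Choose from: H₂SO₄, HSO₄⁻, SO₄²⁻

The first dissociation is complete, so H₂SO₄ itself is never the predominant species in water; pKa₂ = -log(1.15e-02) = 1.94. For a polyprotic acid the predominant species crosses at each pKa: below pKa_n the protonated form dominates, above it the deprotonated form does. At pH = 0.7, the predominant species is HSO₄⁻.

HSO₄⁻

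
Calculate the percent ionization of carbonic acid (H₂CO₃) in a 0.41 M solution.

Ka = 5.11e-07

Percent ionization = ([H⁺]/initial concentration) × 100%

Using Ka equilibrium: x² + Ka×x - Ka×C = 0. Solving: [H⁺] = 4.5747e-04. Percent = (4.5747e-04/0.41) × 100

Percent ionization = 0.112%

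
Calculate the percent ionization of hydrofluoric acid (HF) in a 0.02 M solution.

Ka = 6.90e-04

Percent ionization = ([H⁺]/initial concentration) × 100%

Using Ka equilibrium: x² + Ka×x - Ka×C = 0. Solving: [H⁺] = 3.3858e-03. Percent = (3.3858e-03/0.02) × 100

Percent ionization = 16.9%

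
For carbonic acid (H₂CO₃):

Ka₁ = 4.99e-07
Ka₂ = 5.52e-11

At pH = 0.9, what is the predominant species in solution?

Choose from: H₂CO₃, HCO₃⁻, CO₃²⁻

pKa₁ = 6.30, pKa₂ = 10.26. For a polyprotic acid the predominant species crosses at each pKa: below pKa_n the protonated form dominates, above it the deprotonated form does. At pH = 0.9, the predominant species is H₂CO₃.

H₂CO₃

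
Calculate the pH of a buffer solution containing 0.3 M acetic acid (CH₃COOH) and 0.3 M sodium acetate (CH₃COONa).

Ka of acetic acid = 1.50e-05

pKa = -log(1.50e-05) = 4.82. pH = pKa + log([A⁻]/[HA]) = 4.82 + log(0.3/0.3)

pH = 4.82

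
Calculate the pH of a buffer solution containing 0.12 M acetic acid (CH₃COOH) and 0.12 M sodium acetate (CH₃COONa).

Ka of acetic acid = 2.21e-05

pKa = -log(2.21e-05) = 4.66. pH = pKa + log([A⁻]/[HA]) = 4.66 + log(0.12/0.12)

pH = 4.66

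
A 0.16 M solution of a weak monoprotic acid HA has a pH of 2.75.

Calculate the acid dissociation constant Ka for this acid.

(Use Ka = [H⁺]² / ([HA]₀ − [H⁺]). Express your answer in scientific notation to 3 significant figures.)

[H⁺] = 10^(−pH) = 10^(−2.75) = 1.778e-03 M. For HA ⇌ H⁺ + A⁻, Ka = [H⁺][A⁻]/[HA] = [H⁺]² / ([HA]₀ − [H⁺]) = (1.778e-03)² / (0.16 − 1.778e-03) = 2.00e-05.

K_a = 2.00e-05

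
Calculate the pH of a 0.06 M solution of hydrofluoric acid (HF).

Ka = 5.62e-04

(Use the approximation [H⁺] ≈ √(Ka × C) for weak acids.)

[H⁺] = √(Ka × C) = √(5.62e-04 × 0.06) = 5.8069e-03. pH = -log(5.8069e-03)

pH = 2.24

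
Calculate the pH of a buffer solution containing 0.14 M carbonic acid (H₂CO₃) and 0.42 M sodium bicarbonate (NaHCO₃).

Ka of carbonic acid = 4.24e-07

pKa = -log(4.24e-07) = 6.37. pH = pKa + log([A⁻]/[HA]) = 6.37 + log(0.42/0.14)

pH = 6.85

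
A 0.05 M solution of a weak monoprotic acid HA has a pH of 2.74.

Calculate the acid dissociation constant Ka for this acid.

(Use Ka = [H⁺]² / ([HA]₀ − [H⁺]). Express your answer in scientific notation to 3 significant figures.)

[H⁺] = 10^(−pH) = 10^(−2.74) = 1.820e-03 M. For HA ⇌ H⁺ + A⁻, Ka = [H⁺][A⁻]/[HA] = [H⁺]² / ([HA]₀ − [H⁺]) = (1.820e-03)² / (0.05 − 1.820e-03) = 6.87e-05.

K_a = 6.87e-05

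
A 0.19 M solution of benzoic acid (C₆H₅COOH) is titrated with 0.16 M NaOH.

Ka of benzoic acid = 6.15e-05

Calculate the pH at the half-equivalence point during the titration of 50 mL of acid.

At half-equivalence [HA] = [A⁻], so Henderson-Hasselbalch gives pH = pKa = -log(6.15e-05) = 4.21.

pH = pKa = 4.21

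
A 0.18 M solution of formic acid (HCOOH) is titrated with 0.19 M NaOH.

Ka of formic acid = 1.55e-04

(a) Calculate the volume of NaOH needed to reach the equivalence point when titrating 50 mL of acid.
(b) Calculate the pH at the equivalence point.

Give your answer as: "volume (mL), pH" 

moles acid = 0.18 × 50/1000 = 0.009 mol; V_base = moles/0.19 × 1000 = 47.4 mL. At equivalence only the conjugate base is present: [A⁻] = 0.009/0.097 = 9.2432e-02 M. Kb = Kw/Ka = 6.45e-11; [OH⁻] = √(Kb × [A⁻]) = 2.4420e-06; pOH = 5.61; pH = 14 - pOH = 8.39.

V = 47.4 mL, pH = 8.39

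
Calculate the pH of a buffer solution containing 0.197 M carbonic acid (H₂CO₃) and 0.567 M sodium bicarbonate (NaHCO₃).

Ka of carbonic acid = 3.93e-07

pKa = -log(3.93e-07) = 6.41. pH = pKa + log([A⁻]/[HA]) = 6.41 + log(0.567/0.197)

pH = 6.86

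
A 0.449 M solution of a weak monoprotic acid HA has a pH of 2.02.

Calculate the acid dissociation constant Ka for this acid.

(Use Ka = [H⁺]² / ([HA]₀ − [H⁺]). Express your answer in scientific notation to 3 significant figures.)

[H⁺] = 10^(−pH) = 10^(−2.02) = 9.550e-03 M. For HA ⇌ H⁺ + A⁻, Ka = [H⁺][A⁻]/[HA] = [H⁺]² / ([HA]₀ − [H⁺]) = (9.550e-03)² / (0.449 − 9.550e-03) = 2.08e-04.

K_a = 2.08e-04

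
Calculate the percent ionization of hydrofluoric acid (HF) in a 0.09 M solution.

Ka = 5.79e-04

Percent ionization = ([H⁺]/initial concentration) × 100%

Using Ka equilibrium: x² + Ka×x - Ka×C = 0. Solving: [H⁺] = 6.9350e-03. Percent = (6.9350e-03/0.09) × 100

Percent ionization = 7.71%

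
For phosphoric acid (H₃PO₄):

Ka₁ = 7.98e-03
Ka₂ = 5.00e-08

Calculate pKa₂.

pKa₂ = -log(Ka₂) = -log(5.00e-08) = 7.30.

pK_{a2} = 7.30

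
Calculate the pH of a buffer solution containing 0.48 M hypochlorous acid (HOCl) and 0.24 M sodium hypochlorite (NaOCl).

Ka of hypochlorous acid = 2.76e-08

pKa = -log(2.76e-08) = 7.56. pH = pKa + log([A⁻]/[HA]) = 7.56 + log(0.24/0.48)

pH = 7.26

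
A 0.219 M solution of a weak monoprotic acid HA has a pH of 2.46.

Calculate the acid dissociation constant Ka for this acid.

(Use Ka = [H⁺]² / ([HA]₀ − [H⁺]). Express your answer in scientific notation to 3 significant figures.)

[H⁺] = 10^(−pH) = 10^(−2.46) = 3.467e-03 M. For HA ⇌ H⁺ + A⁻, Ka = [H⁺][A⁻]/[HA] = [H⁺]² / ([HA]₀ − [H⁺]) = (3.467e-03)² / (0.219 − 3.467e-03) = 5.58e-05.

K_a = 5.58e-05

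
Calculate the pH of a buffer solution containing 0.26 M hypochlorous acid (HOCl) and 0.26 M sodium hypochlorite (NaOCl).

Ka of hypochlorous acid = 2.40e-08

pKa = -log(2.40e-08) = 7.62. pH = pKa + log([A⁻]/[HA]) = 7.62 + log(0.26/0.26)

pH = 7.62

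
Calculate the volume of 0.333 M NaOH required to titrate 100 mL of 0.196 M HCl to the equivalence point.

At equivalence: moles acid = moles base. moles HCl = 0.196 × 100/1000 = 0.0196 mol. V_base = moles / 0.333 × 1000 = 58.9 mL.

V_{base} = 58.9 mL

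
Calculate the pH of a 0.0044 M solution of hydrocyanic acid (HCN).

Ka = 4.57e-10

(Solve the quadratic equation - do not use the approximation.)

x² + Ka×x - Ka×C = 0. Using quadratic formula: [H⁺] = 1.4178e-06

pH = 5.85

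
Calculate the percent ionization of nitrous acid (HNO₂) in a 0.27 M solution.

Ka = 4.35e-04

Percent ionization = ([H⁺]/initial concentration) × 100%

Using Ka equilibrium: x² + Ka×x - Ka×C = 0. Solving: [H⁺] = 1.0622e-02. Percent = (1.0622e-02/0.27) × 100

Percent ionization = 3.93%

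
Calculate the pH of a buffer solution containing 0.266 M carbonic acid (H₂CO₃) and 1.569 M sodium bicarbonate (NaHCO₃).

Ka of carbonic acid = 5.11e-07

pKa = -log(5.11e-07) = 6.29. pH = pKa + log([A⁻]/[HA]) = 6.29 + log(1.569/0.266)

pH = 7.06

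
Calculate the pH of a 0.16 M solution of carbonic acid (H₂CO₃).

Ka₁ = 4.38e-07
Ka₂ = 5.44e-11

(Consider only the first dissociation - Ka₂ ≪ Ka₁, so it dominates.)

First dissociation dominates. From Ka₁ = [H⁺][HA⁻]/[H₂A], x² + Ka₁·x − Ka₁·C = 0 with C = 0.16 M and Ka₁ = 4.38e-07. Solving: [H⁺] = (−Ka₁ + √(Ka₁² + 4·Ka₁·C)) / 2 = 2.6451e-04 M. pH = -log(2.6451e-04) = 3.58.

pH = 3.58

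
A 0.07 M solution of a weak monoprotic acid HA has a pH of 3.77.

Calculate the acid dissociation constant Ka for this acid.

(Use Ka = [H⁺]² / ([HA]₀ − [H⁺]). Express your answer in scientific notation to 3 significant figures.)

[H⁺] = 10^(−pH) = 10^(−3.77) = 1.698e-04 M. For HA ⇌ H⁺ + A⁻, Ka = [H⁺][A⁻]/[HA] = [H⁺]² / ([HA]₀ − [H⁺]) = (1.698e-04)² / (0.07 − 1.698e-04) = 4.13e-07.

K_a = 4.13e-07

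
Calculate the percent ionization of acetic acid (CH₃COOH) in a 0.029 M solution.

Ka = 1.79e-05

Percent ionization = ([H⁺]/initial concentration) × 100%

Using Ka equilibrium: x² + Ka×x - Ka×C = 0. Solving: [H⁺] = 7.1159e-04. Percent = (7.1159e-04/0.029) × 100

Percent ionization = 2.45%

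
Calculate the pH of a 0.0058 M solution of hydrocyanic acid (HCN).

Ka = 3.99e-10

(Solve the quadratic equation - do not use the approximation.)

x² + Ka×x - Ka×C = 0. Using quadratic formula: [H⁺] = 1.5210e-06

pH = 5.82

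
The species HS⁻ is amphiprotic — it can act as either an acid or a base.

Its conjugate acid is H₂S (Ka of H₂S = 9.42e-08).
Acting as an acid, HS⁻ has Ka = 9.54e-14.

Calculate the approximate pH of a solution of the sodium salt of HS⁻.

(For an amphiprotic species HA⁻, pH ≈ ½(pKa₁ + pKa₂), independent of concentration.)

pKa₁ = -log(9.42e-08) = 7.03; pKa₂ = -log(9.54e-14) = 13.02. For an amphiprotic species, pH ≈ ½(pKa₁ + pKa₂) = ½(7.03 + 13.02) = 10.02.

pH = 10.02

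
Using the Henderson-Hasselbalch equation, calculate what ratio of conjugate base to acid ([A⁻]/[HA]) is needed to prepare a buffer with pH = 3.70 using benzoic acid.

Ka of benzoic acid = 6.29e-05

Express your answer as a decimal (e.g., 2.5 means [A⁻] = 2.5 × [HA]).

pKa = -log(6.29e-05) = 4.2013. pH = pKa + log([A⁻]/[HA]), so log([A⁻]/[HA]) = pH − pKa = 3.70 − 4.2013 = -0.5013. [A⁻]/[HA] = 10^(-0.5013) = 0.315

[A⁻]/[HA] = 0.315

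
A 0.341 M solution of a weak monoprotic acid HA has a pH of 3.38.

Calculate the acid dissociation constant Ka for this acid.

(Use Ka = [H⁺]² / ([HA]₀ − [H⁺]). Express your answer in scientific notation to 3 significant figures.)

[H⁺] = 10^(−pH) = 10^(−3.38) = 4.169e-04 M. For HA ⇌ H⁺ + A⁻, Ka = [H⁺][A⁻]/[HA] = [H⁺]² / ([HA]₀ − [H⁺]) = (4.169e-04)² / (0.341 − 4.169e-04) = 5.10e-07.

K_a = 5.10e-07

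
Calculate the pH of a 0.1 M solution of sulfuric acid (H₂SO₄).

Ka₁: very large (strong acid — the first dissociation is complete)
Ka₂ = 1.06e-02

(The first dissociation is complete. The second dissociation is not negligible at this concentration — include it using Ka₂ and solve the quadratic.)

First dissociation is complete: [H⁺]₀ = [HSO₄⁻]₀ = C = 0.1 M. Second dissociation HSO₄⁻ ⇌ H⁺ + SO₄²⁻: let x = [SO₄²⁻]. Ka₂ = (C + x)·x / (C − x) = 1.06e-02 → x² + (C + Ka₂)·x − Ka₂·C = 0 → x² + 0.11060·x − 1.060e-03 = 0. x = (−0.11060 + √(0.11060² + 4 × 1.060e-03)) / 2 = 8.8723e-03 M. [H⁺] = C + x = 0.1 + 8.8723e-03 = 1.0887e-01 M. pH = -log(1.0887e-01) = 0.96.

pH = 0.96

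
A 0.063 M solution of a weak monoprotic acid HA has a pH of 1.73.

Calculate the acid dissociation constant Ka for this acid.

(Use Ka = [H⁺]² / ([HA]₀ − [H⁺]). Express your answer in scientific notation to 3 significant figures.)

[H⁺] = 10^(−pH) = 10^(−1.73) = 1.862e-02 M. For HA ⇌ H⁺ + A⁻, Ka = [H⁺][A⁻]/[HA] = [H⁺]² / ([HA]₀ − [H⁺]) = (1.862e-02)² / (0.063 − 1.862e-02) = 7.81e-03.

K_a = 7.81e-03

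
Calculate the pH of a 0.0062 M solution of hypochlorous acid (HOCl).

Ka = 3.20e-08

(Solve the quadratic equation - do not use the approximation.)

x² + Ka×x - Ka×C = 0. Using quadratic formula: [H⁺] = 1.4069e-05

pH = 4.85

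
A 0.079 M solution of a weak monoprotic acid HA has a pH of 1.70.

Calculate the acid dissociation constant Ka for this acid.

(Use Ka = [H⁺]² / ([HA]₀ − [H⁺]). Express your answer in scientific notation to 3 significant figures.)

[H⁺] = 10^(−pH) = 10^(−1.70) = 1.995e-02 M. For HA ⇌ H⁺ + A⁻, Ka = [H⁺][A⁻]/[HA] = [H⁺]² / ([HA]₀ − [H⁺]) = (1.995e-02)² / (0.079 − 1.995e-02) = 6.74e-03.

K_a = 6.74e-03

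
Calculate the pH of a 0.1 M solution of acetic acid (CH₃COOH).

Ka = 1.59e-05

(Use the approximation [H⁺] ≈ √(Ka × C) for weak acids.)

[H⁺] = √(Ka × C) = √(1.59e-05 × 0.1) = 1.2610e-03. pH = -log(1.2610e-03)

pH = 2.90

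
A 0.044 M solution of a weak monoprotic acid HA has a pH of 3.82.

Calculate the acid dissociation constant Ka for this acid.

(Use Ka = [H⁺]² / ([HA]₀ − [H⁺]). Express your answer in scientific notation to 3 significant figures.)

[H⁺] = 10^(−pH) = 10^(−3.82) = 1.514e-04 M. For HA ⇌ H⁺ + A⁻, Ka = [H⁺][A⁻]/[HA] = [H⁺]² / ([HA]₀ − [H⁺]) = (1.514e-04)² / (0.044 − 1.514e-04) = 5.22e-07.

K_a = 5.22e-07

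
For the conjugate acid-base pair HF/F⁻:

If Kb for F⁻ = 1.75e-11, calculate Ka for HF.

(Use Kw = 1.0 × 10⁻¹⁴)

For a conjugate pair Ka × Kb = Kw, so Ka = Kw/Kb = 1.0 × 10⁻¹⁴ / 1.75e-11 = 5.71e-04.

K_a = 5.71e-04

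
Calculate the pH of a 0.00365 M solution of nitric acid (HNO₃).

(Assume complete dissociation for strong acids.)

[H⁺] = 0.00365 M for strong acid. pH = -log[H⁺] = -log(0.00365)

pH = 2.44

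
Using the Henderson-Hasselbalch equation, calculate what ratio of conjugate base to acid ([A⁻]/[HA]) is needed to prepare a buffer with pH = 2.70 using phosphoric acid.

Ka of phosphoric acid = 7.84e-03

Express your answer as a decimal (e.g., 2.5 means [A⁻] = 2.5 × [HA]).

pKa = -log(7.84e-03) = 2.1057. pH = pKa + log([A⁻]/[HA]), so log([A⁻]/[HA]) = pH − pKa = 2.70 − 2.1057 = 0.5943. [A⁻]/[HA] = 10^(0.5943) = 3.93

[A⁻]/[HA] = 3.93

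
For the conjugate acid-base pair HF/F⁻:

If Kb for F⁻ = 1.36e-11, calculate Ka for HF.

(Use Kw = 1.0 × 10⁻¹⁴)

For a conjugate pair Ka × Kb = Kw, so Ka = Kw/Kb = 1.0 × 10⁻¹⁴ / 1.36e-11 = 7.35e-04.

K_a = 7.35e-04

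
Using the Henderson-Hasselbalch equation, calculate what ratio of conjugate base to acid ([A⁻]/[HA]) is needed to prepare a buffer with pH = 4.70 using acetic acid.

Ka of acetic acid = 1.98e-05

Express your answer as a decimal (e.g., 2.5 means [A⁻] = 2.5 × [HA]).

pKa = -log(1.98e-05) = 4.7033. pH = pKa + log([A⁻]/[HA]), so log([A⁻]/[HA]) = pH − pKa = 4.70 − 4.7033 = -0.0033. [A⁻]/[HA] = 10^(-0.0033) = 0.992

[A⁻]/[HA] = 0.992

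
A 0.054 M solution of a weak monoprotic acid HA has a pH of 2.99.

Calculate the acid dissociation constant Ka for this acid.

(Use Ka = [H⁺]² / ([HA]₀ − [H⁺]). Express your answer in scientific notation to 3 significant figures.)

[H⁺] = 10^(−pH) = 10^(−2.99) = 1.023e-03 M. For HA ⇌ H⁺ + A⁻, Ka = [H⁺][A⁻]/[HA] = [H⁺]² / ([HA]₀ − [H⁺]) = (1.023e-03)² / (0.054 − 1.023e-03) = 1.98e-05.

K_a = 1.98e-05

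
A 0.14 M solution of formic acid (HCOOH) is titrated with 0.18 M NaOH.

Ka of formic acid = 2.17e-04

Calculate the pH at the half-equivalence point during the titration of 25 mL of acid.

At half-equivalence [HA] = [A⁻], so Henderson-Hasselbalch gives pH = pKa = -log(2.17e-04) = 3.66.

pH = pKa = 3.66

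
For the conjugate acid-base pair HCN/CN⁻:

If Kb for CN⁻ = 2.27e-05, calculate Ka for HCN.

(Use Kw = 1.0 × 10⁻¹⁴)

For a conjugate pair Ka × Kb = Kw, so Ka = Kw/Kb = 1.0 × 10⁻¹⁴ / 2.27e-05 = 4.41e-10.

K_a = 4.41e-10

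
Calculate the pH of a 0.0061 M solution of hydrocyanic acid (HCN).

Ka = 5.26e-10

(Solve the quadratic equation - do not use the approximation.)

x² + Ka×x - Ka×C = 0. Using quadratic formula: [H⁺] = 1.7910e-06

pH = 5.75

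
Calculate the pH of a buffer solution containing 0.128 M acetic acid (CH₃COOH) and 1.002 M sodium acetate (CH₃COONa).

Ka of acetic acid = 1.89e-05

pKa = -log(1.89e-05) = 4.72. pH = pKa + log([A⁻]/[HA]) = 4.72 + log(1.002/0.128)

pH = 5.62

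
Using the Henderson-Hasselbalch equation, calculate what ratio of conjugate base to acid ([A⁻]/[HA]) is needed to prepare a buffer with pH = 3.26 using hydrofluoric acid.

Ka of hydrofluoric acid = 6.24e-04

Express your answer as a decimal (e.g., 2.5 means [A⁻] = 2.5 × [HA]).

pKa = -log(6.24e-04) = 3.2048. pH = pKa + log([A⁻]/[HA]), so log([A⁻]/[HA]) = pH − pKa = 3.26 − 3.2048 = 0.0552. [A⁻]/[HA] = 10^(0.0552) = 1.14

[A⁻]/[HA] = 1.14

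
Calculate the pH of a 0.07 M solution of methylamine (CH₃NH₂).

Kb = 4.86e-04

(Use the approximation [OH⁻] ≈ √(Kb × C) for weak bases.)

[OH⁻] = √(Kb × C) = √(4.86e-04 × 0.07) = 5.8327e-03. pOH = 2.23, pH = 14 - pOH

pH = 11.77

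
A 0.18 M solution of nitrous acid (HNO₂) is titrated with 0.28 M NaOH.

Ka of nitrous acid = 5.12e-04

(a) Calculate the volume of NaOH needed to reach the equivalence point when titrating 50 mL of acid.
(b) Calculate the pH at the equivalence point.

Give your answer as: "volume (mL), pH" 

moles acid = 0.18 × 50/1000 = 0.009 mol; V_base = moles/0.28 × 1000 = 32.1 mL. At equivalence only the conjugate base is present: [A⁻] = 0.009/0.082 = 1.0957e-01 M. Kb = Kw/Ka = 1.95e-11; [OH⁻] = √(Kb × [A⁻]) = 1.4629e-06; pOH = 5.83; pH = 14 - pOH = 8.17.

V = 32.1 mL, pH = 8.17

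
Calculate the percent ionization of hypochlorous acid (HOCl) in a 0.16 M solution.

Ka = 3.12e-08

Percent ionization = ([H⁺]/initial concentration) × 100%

Using Ka equilibrium: x² + Ka×x - Ka×C = 0. Solving: [H⁺] = 7.0638e-05. Percent = (7.0638e-05/0.16) × 100

Percent ionization = 0.0441%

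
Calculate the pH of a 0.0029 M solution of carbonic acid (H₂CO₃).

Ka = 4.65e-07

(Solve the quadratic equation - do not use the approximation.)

x² + Ka×x - Ka×C = 0. Using quadratic formula: [H⁺] = 3.6490e-05

pH = 4.44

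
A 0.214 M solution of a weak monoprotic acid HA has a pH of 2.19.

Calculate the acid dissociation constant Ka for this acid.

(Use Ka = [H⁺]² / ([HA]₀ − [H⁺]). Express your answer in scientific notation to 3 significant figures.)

[H⁺] = 10^(−pH) = 10^(−2.19) = 6.457e-03 M. For HA ⇌ H⁺ + A⁻, Ka = [H⁺][A⁻]/[HA] = [H⁺]² / ([HA]₀ − [H⁺]) = (6.457e-03)² / (0.214 − 6.457e-03) = 2.01e-04.

K_a = 2.01e-04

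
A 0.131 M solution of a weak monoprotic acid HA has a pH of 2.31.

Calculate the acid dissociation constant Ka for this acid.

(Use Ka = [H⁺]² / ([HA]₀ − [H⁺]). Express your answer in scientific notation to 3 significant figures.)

[H⁺] = 10^(−pH) = 10^(−2.31) = 4.898e-03 M. For HA ⇌ H⁺ + A⁻, Ka = [H⁺][A⁻]/[HA] = [H⁺]² / ([HA]₀ − [H⁺]) = (4.898e-03)² / (0.131 − 4.898e-03) = 1.90e-04.

K_a = 1.90e-04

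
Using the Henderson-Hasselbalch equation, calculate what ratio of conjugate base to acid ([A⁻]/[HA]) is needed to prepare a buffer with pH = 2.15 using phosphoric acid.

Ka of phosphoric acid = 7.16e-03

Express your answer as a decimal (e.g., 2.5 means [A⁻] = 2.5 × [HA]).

pKa = -log(7.16e-03) = 2.1451. pH = pKa + log([A⁻]/[HA]), so log([A⁻]/[HA]) = pH − pKa = 2.15 − 2.1451 = 0.0049. [A⁻]/[HA] = 10^(0.0049) = 1.01

[A⁻]/[HA] = 1.01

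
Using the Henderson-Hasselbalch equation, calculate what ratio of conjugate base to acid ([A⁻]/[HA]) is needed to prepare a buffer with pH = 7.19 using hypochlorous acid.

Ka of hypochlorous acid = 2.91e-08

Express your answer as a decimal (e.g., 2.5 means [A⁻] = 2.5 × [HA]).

pKa = -log(2.91e-08) = 7.5361. pH = pKa + log([A⁻]/[HA]), so log([A⁻]/[HA]) = pH − pKa = 7.19 − 7.5361 = -0.3461. [A⁻]/[HA] = 10^(-0.3461) = 0.451

[A⁻]/[HA] = 0.451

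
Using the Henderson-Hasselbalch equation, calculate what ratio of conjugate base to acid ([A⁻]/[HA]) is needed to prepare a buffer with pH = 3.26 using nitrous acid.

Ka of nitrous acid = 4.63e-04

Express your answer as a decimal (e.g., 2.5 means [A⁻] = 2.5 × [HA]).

pKa = -log(4.63e-04) = 3.3344. pH = pKa + log([A⁻]/[HA]), so log([A⁻]/[HA]) = pH − pKa = 3.26 − 3.3344 = -0.0744. [A⁻]/[HA] = 10^(-0.0744) = 0.843

[A⁻]/[HA] = 0.843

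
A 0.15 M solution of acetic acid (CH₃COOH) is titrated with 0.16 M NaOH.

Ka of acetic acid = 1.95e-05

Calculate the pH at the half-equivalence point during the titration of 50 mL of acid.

At half-equivalence [HA] = [A⁻], so Henderson-Hasselbalch gives pH = pKa = -log(1.95e-05) = 4.71.

pH = pKa = 4.71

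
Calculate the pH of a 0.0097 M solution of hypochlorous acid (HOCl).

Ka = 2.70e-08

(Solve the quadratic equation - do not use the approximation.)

x² + Ka×x - Ka×C = 0. Using quadratic formula: [H⁺] = 1.6170e-05

pH = 4.79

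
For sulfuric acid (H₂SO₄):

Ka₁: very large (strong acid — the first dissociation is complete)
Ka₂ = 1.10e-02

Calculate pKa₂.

pKa₂ = -log(Ka₂) = -log(1.10e-02) = 1.96.

pK_{a2} = 1.96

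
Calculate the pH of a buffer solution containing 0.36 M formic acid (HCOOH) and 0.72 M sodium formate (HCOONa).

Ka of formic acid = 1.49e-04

pKa = -log(1.49e-04) = 3.83. pH = pKa + log([A⁻]/[HA]) = 3.83 + log(0.72/0.36)

pH = 4.13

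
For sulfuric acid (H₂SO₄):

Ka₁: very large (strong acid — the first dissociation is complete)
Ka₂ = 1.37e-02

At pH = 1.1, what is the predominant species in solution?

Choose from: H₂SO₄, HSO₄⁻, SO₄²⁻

The first dissociation is complete, so H₂SO₄ itself is never the predominant species in water; pKa₂ = -log(1.37e-02) = 1.86. For a polyprotic acid the predominant species crosses at each pKa: below pKa_n the protonated form dominates, above it the deprotonated form does. At pH = 1.1, the predominant species is HSO₄⁻.

HSO₄⁻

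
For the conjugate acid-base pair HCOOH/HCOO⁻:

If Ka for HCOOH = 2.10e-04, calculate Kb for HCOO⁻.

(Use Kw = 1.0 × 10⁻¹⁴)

For a conjugate pair Ka × Kb = Kw, so Kb = Kw/Ka = 1.0 × 10⁻¹⁴ / 2.10e-04 = 4.76e-11.

K_b = 4.76e-11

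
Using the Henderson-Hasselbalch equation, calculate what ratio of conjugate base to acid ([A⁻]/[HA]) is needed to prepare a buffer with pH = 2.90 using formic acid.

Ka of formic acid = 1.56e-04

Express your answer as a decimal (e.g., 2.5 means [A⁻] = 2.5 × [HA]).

pKa = -log(1.56e-04) = 3.8069. pH = pKa + log([A⁻]/[HA]), so log([A⁻]/[HA]) = pH − pKa = 2.90 − 3.8069 = -0.9069. [A⁻]/[HA] = 10^(-0.9069) = 0.124

[A⁻]/[HA] = 0.124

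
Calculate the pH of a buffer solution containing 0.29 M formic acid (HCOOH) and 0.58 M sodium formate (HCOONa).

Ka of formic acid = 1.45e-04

pKa = -log(1.45e-04) = 3.84. pH = pKa + log([A⁻]/[HA]) = 3.84 + log(0.58/0.29)

pH = 4.14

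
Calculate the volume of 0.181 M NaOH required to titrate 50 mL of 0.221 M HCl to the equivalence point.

At equivalence: moles acid = moles base. moles HCl = 0.221 × 50/1000 = 0.01105 mol. V_base = moles / 0.181 × 1000 = 61.0 mL.

V_{base} = 61.0 mL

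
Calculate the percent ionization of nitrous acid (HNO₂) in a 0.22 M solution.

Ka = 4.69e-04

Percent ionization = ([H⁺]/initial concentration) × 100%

Using Ka equilibrium: x² + Ka×x - Ka×C = 0. Solving: [H⁺] = 9.9260e-03. Percent = (9.9260e-03/0.22) × 100

Percent ionization = 4.51%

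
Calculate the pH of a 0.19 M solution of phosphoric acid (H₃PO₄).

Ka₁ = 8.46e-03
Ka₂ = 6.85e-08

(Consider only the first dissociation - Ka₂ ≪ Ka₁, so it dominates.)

First dissociation dominates. From Ka₁ = [H⁺][HA⁻]/[H₂A], x² + Ka₁·x − Ka₁·C = 0 with C = 0.19 M and Ka₁ = 8.46e-03. Solving: [H⁺] = (−Ka₁ + √(Ka₁² + 4·Ka₁·C)) / 2 = 3.6085e-02 M. pH = -log(3.6085e-02) = 1.44.

pH = 1.44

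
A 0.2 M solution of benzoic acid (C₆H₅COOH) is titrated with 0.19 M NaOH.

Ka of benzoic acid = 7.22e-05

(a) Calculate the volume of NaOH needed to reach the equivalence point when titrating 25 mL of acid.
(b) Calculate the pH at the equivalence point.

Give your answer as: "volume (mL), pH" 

moles acid = 0.2 × 25/1000 = 0.005 mol; V_base = moles/0.19 × 1000 = 26.3 mL. At equivalence only the conjugate base is present: [A⁻] = 0.005/0.051 = 9.7436e-02 M. Kb = Kw/Ka = 1.39e-10; [OH⁻] = √(Kb × [A⁻]) = 3.6736e-06; pOH = 5.43; pH = 14 - pOH = 8.57.

V = 26.3 mL, pH = 8.57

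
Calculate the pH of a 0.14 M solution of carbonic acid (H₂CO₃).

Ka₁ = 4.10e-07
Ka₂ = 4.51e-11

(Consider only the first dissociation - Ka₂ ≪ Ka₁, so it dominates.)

First dissociation dominates. From Ka₁ = [H⁺][HA⁻]/[H₂A], x² + Ka₁·x − Ka₁·C = 0 with C = 0.14 M and Ka₁ = 4.10e-07. Solving: [H⁺] = (−Ka₁ + √(Ka₁² + 4·Ka₁·C)) / 2 = 2.3938e-04 M. pH = -log(2.3938e-04) = 3.62.

pH = 3.62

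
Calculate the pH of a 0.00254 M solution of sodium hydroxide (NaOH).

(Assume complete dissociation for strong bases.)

[OH⁻] = 0.00254 M for strong base. pOH = -log[OH⁻] = 2.60, pH = 14 - pOH

pH = 11.40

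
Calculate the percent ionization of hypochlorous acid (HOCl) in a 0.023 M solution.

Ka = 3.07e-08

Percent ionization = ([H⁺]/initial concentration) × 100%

Using Ka equilibrium: x² + Ka×x - Ka×C = 0. Solving: [H⁺] = 2.6557e-05. Percent = (2.6557e-05/0.023) × 100

Percent ionization = 0.115%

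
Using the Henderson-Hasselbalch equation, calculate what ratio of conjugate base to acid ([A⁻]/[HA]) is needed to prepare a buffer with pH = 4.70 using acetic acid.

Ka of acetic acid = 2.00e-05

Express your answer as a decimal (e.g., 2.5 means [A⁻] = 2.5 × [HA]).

pKa = -log(2.00e-05) = 4.6990. pH = pKa + log([A⁻]/[HA]), so log([A⁻]/[HA]) = pH − pKa = 4.70 − 4.6990 = 0.0010. [A⁻]/[HA] = 10^(0.0010) = 1.00

[A⁻]/[HA] = 1.00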